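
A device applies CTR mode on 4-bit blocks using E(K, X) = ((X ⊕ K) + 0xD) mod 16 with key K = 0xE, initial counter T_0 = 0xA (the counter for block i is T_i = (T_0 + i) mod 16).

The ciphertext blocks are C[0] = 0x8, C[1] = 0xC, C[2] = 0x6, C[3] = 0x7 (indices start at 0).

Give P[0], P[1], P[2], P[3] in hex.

CTR decryption: S_i = E(K, T_i) where T_i is the counter for block i; P_i = C_i ⊕ S_i.
P[0]: T = 0xA, S = E(K, T) = 0x1; 0x8 ⊕ 0x1 = 0x9.
P[1]: T = 0xB, S = E(K, T) = 0x2; 0xC ⊕ 0x2 = 0xE.
P[2]: T = 0xC, S = E(K, T) = 0xF; 0x6 ⊕ 0xF = 0x9.
P[3]: T = 0xD, S = E(K, T) = 0x0; 0x7 ⊕ 0x0 = 0x7.

P[0] = 0x9, P[1] = 0xE, P[2] = 0x9, P[3] = 0x7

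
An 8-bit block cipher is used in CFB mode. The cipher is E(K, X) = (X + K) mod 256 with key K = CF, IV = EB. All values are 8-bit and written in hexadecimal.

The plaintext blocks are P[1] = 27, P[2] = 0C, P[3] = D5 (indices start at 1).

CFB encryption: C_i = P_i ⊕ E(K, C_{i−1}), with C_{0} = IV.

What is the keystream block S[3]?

C[1]: E(K, EB) = BA; 27 ⊕ BA = 9D.
C[2]: E(K, 9D) = 6C; 0C ⊕ 6C = 60.
C[3]: E(K, 60) = 2F; D5 ⊕ 2F = FA.
So S[3] = 2F.

2F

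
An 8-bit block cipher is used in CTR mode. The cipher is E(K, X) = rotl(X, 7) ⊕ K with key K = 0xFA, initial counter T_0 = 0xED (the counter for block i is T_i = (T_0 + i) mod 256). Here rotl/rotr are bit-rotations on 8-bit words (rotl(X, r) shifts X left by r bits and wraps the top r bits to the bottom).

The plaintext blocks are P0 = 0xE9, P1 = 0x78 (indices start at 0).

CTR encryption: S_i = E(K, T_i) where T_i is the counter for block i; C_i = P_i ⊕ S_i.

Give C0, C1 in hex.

C0 = 0xE5, C1 = 0xF5

C0: T = 0xED, S = E(K, T) = 0x0C; 0xE9 ⊕ 0x0C = 0xE5.
C1: T = 0xEE, S = E(K, T) = 0x8D; 0x78 ⊕ 0x8D = 0xF5.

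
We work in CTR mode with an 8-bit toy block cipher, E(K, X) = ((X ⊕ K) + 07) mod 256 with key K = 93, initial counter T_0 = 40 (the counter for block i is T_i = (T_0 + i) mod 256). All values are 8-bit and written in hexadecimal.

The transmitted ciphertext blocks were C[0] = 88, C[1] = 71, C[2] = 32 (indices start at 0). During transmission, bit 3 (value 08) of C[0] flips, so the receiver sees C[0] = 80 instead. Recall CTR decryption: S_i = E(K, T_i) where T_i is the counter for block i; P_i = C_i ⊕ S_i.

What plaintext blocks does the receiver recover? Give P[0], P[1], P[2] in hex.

Only C[0] changed, to 80. In CTR, a change in C_i flips the same bit in P_i only; the keystream is unaffected. Decrypting the received ciphertext:
P[0]: T = 40, S = E(K, T) = DA; 80 ⊕ DA = 5A.
P[1]: T = 41, S = E(K, T) = D9; 71 ⊕ D9 = A8.
P[2]: T = 42, S = E(K, T) = D8; 32 ⊕ D8 = EA.
Blocks that differ from the original plaintext: P[0].

P[0] = 5A, P[1] = A8, P[2] = EA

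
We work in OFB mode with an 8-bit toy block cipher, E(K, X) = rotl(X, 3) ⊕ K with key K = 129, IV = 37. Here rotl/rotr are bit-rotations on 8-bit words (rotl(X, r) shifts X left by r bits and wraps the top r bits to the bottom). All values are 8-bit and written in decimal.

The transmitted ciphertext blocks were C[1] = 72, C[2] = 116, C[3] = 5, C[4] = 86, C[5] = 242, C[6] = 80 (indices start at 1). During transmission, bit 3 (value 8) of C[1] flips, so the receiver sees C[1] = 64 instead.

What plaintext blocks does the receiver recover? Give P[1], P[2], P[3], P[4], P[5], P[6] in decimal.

P[1] = 232, P[2] = 176, P[3] = 162, P[4] = 234, P[5] = 150, P[6] = 242

OFB decryption: S_i = E(K, S_{i−1}) with S_{0} = IV; P_i = C_i ⊕ S_i.
Only C[1] changed, to 64. In OFB, a change in C_i flips the same bit in P_i only; the keystream is unaffected. Decrypting the received ciphertext:
P[1]: S = E(K, 37) = 168; 64 ⊕ 168 = 232.
P[2]: S = E(K, 168) = 196; 116 ⊕ 196 = 176.
P[3]: S = E(K, 196) = 167; 5 ⊕ 167 = 162.
P[4]: S = E(K, 167) = 188; 86 ⊕ 188 = 234.
P[5]: S = E(K, 188) = 100; 242 ⊕ 100 = 150.
P[6]: S = E(K, 100) = 162; 80 ⊕ 162 = 242.
Blocks that differ from the original plaintext: P[1].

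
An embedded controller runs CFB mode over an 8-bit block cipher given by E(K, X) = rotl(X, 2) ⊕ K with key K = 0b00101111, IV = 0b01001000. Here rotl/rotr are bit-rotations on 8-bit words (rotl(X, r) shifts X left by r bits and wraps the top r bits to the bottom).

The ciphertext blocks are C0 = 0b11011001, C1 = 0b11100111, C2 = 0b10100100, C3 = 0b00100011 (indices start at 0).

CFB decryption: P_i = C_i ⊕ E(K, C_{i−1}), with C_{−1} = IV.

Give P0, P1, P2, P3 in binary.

P0 = 0b11010111, P1 = 0b10101111, P2 = 0b00010100, P3 = 0b10011110

P0: E(K, 0b01001000) = 0b00001110; 0b11011001 ⊕ 0b00001110 = 0b11010111.
P1: E(K, 0b11011001) = 0b01001000; 0b11100111 ⊕ 0b01001000 = 0b10101111.
P2: E(K, 0b11100111) = 0b10110000; 0b10100100 ⊕ 0b10110000 = 0b00010100.
P3: E(K, 0b10100100) = 0b10111101; 0b00100011 ⊕ 0b10111101 = 0b10011110.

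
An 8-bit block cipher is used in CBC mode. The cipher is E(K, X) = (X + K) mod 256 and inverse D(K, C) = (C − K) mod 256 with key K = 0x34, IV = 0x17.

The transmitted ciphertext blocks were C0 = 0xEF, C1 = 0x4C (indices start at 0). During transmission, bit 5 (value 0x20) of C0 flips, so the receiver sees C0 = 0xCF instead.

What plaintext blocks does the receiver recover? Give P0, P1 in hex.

P0 = 0x8C, P1 = 0xD7

CBC decryption: P_i = D(K, C_i) ⊕ C_{i−1}, with C_{−1} = IV.
Only C0 changed, to 0xCF. In CBC, a change in C_i garbles P_i and flips the same bit in P_{i+1}. Decrypting the received ciphertext:
P0: D(K, 0xCF) = 0x9B; 0x9B ⊕ 0x17 = 0x8C.
P1: D(K, 0x4C) = 0x18; 0x18 ⊕ 0xCF = 0xD7.
Blocks that differ from the original plaintext: P0, P1.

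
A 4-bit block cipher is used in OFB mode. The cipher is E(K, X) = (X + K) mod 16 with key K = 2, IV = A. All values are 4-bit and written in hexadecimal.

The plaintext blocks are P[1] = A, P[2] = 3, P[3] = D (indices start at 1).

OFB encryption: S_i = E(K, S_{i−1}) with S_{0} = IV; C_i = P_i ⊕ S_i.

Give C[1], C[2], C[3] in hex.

C[1] = 6, C[2] = D, C[3] = D

C[1]: S = E(K, A) = C; A ⊕ C = 6.
C[2]: S = E(K, C) = E; 3 ⊕ E = D.
C[3]: S = E(K, E) = 0; D ⊕ 0 = D.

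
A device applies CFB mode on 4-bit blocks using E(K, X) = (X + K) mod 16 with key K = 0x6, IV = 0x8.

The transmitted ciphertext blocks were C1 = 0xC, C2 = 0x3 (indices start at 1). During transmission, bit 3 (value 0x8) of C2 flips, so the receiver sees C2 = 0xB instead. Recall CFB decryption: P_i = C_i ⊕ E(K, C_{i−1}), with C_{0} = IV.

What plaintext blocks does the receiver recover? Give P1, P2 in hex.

P1 = 0x2, P2 = 0x9

Only C2 changed, to 0xB. In CFB, a change in C_i flips the same bit in P_i and garbles P_{i+1}. Decrypting the received ciphertext:
P1: E(K, 0x8) = 0xE; 0xC ⊕ 0xE = 0x2.
P2: E(K, 0xC) = 0x2; 0xB ⊕ 0x2 = 0x9.
Blocks that differ from the original plaintext: P2.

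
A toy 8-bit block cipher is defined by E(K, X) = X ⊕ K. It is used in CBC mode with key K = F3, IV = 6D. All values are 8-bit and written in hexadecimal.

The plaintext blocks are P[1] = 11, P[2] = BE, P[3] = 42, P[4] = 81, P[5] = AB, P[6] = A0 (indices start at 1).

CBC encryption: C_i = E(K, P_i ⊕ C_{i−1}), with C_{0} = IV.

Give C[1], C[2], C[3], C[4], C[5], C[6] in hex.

C[1]: P[1] ⊕ 6D = 7C; E(K, 7C) = 8F.
C[2]: P[2] ⊕ 8F = 31; E(K, 31) = C2.
C[3]: P[3] ⊕ C2 = 80; E(K, 80) = 73.
C[4]: P[4] ⊕ 73 = F2; E(K, F2) = 01.
C[5]: P[5] ⊕ 01 = AA; E(K, AA) = 59.
C[6]: P[6] ⊕ 59 = F9; E(K, F9) = 0A.

C[1] = 8F, C[2] = C2, C[3] = 73, C[4] = 01, C[5] = 59, C[6] = 0A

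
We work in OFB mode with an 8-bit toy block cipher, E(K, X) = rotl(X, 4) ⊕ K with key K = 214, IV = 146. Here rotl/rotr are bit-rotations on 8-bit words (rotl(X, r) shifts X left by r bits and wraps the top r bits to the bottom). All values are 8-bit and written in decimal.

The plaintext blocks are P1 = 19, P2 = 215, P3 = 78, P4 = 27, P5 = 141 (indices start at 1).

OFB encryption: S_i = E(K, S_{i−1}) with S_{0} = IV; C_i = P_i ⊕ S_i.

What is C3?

C1: S = E(K, 146) = 255; 19 ⊕ 255 = 236.
C2: S = E(K, 255) = 41; 215 ⊕ 41 = 254.
C3: S = E(K, 41) = 68; 78 ⊕ 68 = 10.

C3 = 10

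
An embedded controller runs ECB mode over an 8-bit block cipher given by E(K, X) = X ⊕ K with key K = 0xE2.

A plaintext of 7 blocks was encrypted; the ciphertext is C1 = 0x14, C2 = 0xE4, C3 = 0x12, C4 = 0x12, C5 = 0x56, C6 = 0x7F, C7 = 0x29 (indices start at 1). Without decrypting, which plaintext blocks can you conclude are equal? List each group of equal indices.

ECB encrypts each block independently with the same key, so equal ciphertext blocks imply equal plaintext blocks.
C3 = C4 = 0x12, so P3 = P4.

P3 = P4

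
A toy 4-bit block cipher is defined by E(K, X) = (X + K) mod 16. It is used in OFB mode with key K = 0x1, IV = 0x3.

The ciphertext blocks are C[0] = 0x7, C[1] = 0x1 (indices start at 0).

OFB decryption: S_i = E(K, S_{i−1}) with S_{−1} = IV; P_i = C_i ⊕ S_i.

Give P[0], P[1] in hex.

P[0] = 0x3, P[1] = 0x4

P[0]: S = E(K, 0x3) = 0x4; 0x7 ⊕ 0x4 = 0x3.
P[1]: S = E(K, 0x4) = 0x5; 0x1 ⊕ 0x5 = 0x4.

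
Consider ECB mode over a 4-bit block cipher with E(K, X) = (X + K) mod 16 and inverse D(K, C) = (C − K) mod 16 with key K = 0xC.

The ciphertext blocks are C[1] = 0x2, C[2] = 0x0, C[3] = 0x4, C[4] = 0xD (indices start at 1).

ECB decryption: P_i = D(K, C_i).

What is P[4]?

P[4]: D(K, 0xD) = 0x1.

P[4] = 0x1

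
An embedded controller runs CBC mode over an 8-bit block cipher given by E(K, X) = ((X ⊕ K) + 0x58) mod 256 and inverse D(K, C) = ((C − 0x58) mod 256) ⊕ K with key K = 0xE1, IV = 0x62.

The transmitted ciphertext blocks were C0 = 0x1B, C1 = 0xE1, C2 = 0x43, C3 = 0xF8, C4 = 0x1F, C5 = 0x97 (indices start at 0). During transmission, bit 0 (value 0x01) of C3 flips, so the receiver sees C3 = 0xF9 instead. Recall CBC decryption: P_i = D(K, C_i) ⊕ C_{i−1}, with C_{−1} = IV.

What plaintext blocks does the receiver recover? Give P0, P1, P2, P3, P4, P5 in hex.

P0 = 0x40, P1 = 0x73, P2 = 0xEB, P3 = 0x03, P4 = 0xDF, P5 = 0xC1

Only C3 changed, to 0xF9. In CBC, a change in C_i garbles P_i and flips the same bit in P_{i+1}. Decrypting the received ciphertext:
P0: D(K, 0x1B) = 0x22; 0x22 ⊕ 0x62 = 0x40.
P1: D(K, 0xE1) = 0x68; 0x68 ⊕ 0x1B = 0x73.
P2: D(K, 0x43) = 0x0A; 0x0A ⊕ 0xE1 = 0xEB.
P3: D(K, 0xF9) = 0x40; 0x40 ⊕ 0x43 = 0x03.
P4: D(K, 0x1F) = 0x26; 0x26 ⊕ 0xF9 = 0xDF.
P5: D(K, 0x97) = 0xDE; 0xDE ⊕ 0x1F = 0xC1.
Blocks that differ from the original plaintext: P3, P4.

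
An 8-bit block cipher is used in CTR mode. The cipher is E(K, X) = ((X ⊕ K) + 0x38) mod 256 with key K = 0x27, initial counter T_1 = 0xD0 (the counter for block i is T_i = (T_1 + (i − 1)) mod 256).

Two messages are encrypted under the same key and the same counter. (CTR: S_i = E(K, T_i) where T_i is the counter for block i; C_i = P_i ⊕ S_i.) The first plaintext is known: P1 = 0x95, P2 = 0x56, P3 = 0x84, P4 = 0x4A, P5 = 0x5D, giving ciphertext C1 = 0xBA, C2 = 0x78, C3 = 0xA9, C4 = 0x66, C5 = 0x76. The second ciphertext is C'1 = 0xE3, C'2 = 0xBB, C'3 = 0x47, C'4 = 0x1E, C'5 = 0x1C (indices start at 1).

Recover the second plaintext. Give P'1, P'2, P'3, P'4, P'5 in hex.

P'1 = 0xCC, P'2 = 0x95, P'3 = 0x6A, P'4 = 0x32, P'5 = 0x37

In CTR with a reused counter, both messages share the same keystream S_i, so C_i ⊕ C'_i = P_i ⊕ P'_i and thus P'_i = P_i ⊕ C_i ⊕ C'_i.
P'1: 0x95 ⊕ 0xBA ⊕ 0xE3 = 0xCC.
P'2: 0x56 ⊕ 0x78 ⊕ 0xBB = 0x95.
P'3: 0x84 ⊕ 0xA9 ⊕ 0x47 = 0x6A.
P'4: 0x4A ⊕ 0x66 ⊕ 0x1E = 0x32.
P'5: 0x5D ⊕ 0x76 ⊕ 0x1C = 0x37.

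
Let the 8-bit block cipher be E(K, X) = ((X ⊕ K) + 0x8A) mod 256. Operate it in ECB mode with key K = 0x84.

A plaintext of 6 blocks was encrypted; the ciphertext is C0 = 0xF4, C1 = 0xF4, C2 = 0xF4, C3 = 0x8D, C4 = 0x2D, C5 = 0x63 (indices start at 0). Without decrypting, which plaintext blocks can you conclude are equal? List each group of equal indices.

ECB encrypts each block independently with the same key, so equal ciphertext blocks imply equal plaintext blocks.
C0 = C1 = C2 = 0xF4, so P0 = P1 = P2.

P0 = P1 = P2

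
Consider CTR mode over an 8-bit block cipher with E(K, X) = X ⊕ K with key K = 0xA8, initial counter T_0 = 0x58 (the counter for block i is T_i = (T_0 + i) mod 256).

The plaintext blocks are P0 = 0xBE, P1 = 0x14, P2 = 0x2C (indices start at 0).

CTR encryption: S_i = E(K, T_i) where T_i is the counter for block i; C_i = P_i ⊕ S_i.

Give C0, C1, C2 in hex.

C0 = 0x4E, C1 = 0xE5, C2 = 0xDE

C0: T = 0x58, S = E(K, T) = 0xF0; 0xBE ⊕ 0xF0 = 0x4E.
C1: T = 0x59, S = E(K, T) = 0xF1; 0x14 ⊕ 0xF1 = 0xE5.
C2: T = 0x5A, S = E(K, T) = 0xF2; 0x2C ⊕ 0xF2 = 0xDE.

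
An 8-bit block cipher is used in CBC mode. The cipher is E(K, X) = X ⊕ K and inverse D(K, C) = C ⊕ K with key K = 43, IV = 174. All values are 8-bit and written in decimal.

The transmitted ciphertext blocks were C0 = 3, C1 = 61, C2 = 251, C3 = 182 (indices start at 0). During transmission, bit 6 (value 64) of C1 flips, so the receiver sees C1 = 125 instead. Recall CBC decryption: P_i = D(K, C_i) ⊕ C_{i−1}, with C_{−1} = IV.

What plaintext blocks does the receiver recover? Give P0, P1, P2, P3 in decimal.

Only C1 changed, to 125. In CBC, a change in C_i garbles P_i and flips the same bit in P_{i+1}. Decrypting the received ciphertext:
P0: D(K, 3) = 40; 40 ⊕ 174 = 134.
P1: D(K, 125) = 86; 86 ⊕ 3 = 85.
P2: D(K, 251) = 208; 208 ⊕ 125 = 173.
P3: D(K, 182) = 157; 157 ⊕ 251 = 102.
Blocks that differ from the original plaintext: P1, P2.

P0 = 134, P1 = 85, P2 = 173, P3 = 102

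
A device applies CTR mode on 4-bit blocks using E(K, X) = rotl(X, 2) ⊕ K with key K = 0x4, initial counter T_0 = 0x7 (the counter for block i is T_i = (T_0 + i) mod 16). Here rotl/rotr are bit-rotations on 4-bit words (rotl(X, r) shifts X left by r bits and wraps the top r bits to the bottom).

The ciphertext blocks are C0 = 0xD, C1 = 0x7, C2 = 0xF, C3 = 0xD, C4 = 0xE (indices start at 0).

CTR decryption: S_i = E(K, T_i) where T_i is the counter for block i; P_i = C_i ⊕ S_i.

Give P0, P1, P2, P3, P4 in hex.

P0 = 0x4, P1 = 0x1, P2 = 0xD, P3 = 0x3, P4 = 0x4

P0: T = 0x7, S = E(K, T) = 0x9; 0xD ⊕ 0x9 = 0x4.
P1: T = 0x8, S = E(K, T) = 0x6; 0x7 ⊕ 0x6 = 0x1.
P2: T = 0x9, S = E(K, T) = 0x2; 0xF ⊕ 0x2 = 0xD.
P3: T = 0xA, S = E(K, T) = 0xE; 0xD ⊕ 0xE = 0x3.
P4: T = 0xB, S = E(K, T) = 0xA; 0xE ⊕ 0xA = 0x4.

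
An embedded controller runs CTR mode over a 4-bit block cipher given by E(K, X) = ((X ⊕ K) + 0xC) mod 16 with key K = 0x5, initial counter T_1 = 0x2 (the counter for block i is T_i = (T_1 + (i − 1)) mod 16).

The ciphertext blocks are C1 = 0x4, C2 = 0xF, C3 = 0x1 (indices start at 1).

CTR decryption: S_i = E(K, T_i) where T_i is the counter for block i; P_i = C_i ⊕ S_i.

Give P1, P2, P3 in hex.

P1: T = 0x2, S = E(K, T) = 0x3; 0x4 ⊕ 0x3 = 0x7.
P2: T = 0x3, S = E(K, T) = 0x2; 0xF ⊕ 0x2 = 0xD.
P3: T = 0x4, S = E(K, T) = 0xD; 0x1 ⊕ 0xD = 0xC.

P1 = 0x7, P2 = 0xD, P3 = 0xC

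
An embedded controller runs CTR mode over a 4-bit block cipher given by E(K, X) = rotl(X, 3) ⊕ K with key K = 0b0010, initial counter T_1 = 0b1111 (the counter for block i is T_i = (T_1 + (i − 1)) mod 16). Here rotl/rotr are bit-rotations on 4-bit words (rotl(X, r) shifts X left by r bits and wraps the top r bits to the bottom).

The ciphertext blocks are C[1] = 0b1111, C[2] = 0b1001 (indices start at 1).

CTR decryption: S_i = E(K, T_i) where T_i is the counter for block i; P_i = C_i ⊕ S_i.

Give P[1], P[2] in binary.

P[1]: T = 0b1111, S = E(K, T) = 0b1101; 0b1111 ⊕ 0b1101 = 0b0010.
P[2]: T = 0b0000, S = E(K, T) = 0b0010; 0b1001 ⊕ 0b0010 = 0b1011.

P[1] = 0b0010, P[2] = 0b1011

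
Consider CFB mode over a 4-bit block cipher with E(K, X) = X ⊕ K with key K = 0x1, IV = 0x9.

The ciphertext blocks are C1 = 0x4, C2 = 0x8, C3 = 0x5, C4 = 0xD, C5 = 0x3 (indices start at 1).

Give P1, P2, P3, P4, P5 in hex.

CFB decryption: P_i = C_i ⊕ E(K, C_{i−1}), with C_{0} = IV.
P1: E(K, 0x9) = 0x8; 0x4 ⊕ 0x8 = 0xC.
P2: E(K, 0x4) = 0x5; 0x8 ⊕ 0x5 = 0xD.
P3: E(K, 0x8) = 0x9; 0x5 ⊕ 0x9 = 0xC.
P4: E(K, 0x5) = 0x4; 0xD ⊕ 0x4 = 0x9.
P5: E(K, 0xD) = 0xC; 0x3 ⊕ 0xC = 0xF.

P1 = 0xC, P2 = 0xD, P3 = 0xC, P4 = 0x9, P5 = 0xF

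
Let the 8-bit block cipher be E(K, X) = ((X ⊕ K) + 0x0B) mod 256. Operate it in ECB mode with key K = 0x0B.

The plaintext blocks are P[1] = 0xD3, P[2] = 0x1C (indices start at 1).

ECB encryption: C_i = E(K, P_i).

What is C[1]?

C[1] = 0xE3

C[1]: E(K, 0xD3) = 0xE3.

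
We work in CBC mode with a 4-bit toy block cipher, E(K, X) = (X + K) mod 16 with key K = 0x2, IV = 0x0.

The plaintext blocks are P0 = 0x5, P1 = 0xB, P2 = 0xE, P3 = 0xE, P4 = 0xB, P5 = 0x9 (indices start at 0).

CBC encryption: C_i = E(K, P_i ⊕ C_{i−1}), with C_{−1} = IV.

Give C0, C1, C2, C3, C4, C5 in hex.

C0 = 0x7, C1 = 0xE, C2 = 0x2, C3 = 0xE, C4 = 0x7, C5 = 0x0

C0: P0 ⊕ 0x0 = 0x5; E(K, 0x5) = 0x7.
C1: P1 ⊕ 0x7 = 0xC; E(K, 0xC) = 0xE.
C2: P2 ⊕ 0xE = 0x0; E(K, 0x0) = 0x2.
C3: P3 ⊕ 0x2 = 0xC; E(K, 0xC) = 0xE.
C4: P4 ⊕ 0xE = 0x5; E(K, 0x5) = 0x7.
C5: P5 ⊕ 0x7 = 0xE; E(K, 0xE) = 0x0.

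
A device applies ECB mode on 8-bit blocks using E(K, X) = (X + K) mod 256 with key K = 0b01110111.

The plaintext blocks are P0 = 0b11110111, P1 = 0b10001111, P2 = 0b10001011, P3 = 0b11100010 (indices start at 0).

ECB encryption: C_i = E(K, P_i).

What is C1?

C1 = 0b00000110

C1: E(K, 0b10001111) = 0b00000110.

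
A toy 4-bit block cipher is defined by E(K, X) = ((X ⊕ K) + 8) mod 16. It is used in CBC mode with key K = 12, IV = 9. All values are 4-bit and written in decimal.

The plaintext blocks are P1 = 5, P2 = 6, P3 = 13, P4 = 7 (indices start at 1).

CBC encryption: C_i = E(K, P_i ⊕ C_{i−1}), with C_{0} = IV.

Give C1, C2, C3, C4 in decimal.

C1 = 8, C2 = 10, C3 = 3, C4 = 0

C1: P1 ⊕ 9 = 12; E(K, 12) = 8.
C2: P2 ⊕ 8 = 14; E(K, 14) = 10.
C3: P3 ⊕ 10 = 7; E(K, 7) = 3.
C4: P4 ⊕ 3 = 4; E(K, 4) = 0.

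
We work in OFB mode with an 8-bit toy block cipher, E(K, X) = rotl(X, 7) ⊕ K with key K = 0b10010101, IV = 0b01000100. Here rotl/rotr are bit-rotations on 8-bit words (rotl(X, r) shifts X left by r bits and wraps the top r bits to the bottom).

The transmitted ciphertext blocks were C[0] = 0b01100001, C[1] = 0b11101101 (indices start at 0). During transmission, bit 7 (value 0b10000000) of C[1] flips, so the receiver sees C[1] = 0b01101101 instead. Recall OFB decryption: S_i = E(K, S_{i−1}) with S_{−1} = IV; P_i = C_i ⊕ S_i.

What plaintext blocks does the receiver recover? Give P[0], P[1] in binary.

Only C[1] changed, to 0b01101101. In OFB, a change in C_i flips the same bit in P_i only; the keystream is unaffected. Decrypting the received ciphertext:
P[0]: S = E(K, 0b01000100) = 0b10110111; 0b01100001 ⊕ 0b10110111 = 0b11010110.
P[1]: S = E(K, 0b10110111) = 0b01001110; 0b01101101 ⊕ 0b01001110 = 0b00100011.
Blocks that differ from the original plaintext: P[1].

P[0] = 0b11010110, P[1] = 0b00100011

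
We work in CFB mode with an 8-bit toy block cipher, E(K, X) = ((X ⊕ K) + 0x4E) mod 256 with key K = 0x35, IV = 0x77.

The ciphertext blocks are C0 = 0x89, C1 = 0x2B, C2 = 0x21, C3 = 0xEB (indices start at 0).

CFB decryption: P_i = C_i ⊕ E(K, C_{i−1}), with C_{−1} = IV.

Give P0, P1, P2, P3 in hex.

P0 = 0x19, P1 = 0x21, P2 = 0x4D, P3 = 0x89

P0: E(K, 0x77) = 0x90; 0x89 ⊕ 0x90 = 0x19.
P1: E(K, 0x89) = 0x0A; 0x2B ⊕ 0x0A = 0x21.
P2: E(K, 0x2B) = 0x6C; 0x21 ⊕ 0x6C = 0x4D.
P3: E(K, 0x21) = 0x62; 0xEB ⊕ 0x62 = 0x89.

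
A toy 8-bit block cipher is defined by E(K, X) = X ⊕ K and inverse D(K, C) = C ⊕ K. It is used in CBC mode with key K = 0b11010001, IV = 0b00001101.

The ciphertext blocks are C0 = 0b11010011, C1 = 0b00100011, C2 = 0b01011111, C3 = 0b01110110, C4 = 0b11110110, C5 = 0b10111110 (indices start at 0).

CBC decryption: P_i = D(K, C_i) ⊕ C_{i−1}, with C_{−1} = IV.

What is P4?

P4 = 0b01010001

P4: D(K, 0b11110110) = 0b00100111; 0b00100111 ⊕ 0b01110110 = 0b01010001.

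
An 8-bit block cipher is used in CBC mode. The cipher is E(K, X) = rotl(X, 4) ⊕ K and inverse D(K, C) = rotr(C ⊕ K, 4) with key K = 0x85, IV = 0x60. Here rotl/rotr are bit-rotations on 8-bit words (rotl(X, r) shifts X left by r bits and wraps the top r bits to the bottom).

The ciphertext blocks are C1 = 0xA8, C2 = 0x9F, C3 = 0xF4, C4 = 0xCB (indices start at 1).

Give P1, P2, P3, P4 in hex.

CBC decryption: P_i = D(K, C_i) ⊕ C_{i−1}, with C_{0} = IV.
P1: D(K, 0xA8) = 0xD2; 0xD2 ⊕ 0x60 = 0xB2.
P2: D(K, 0x9F) = 0xA1; 0xA1 ⊕ 0xA8 = 0x09.
P3: D(K, 0xF4) = 0x17; 0x17 ⊕ 0x9F = 0x88.
P4: D(K, 0xCB) = 0xE4; 0xE4 ⊕ 0xF4 = 0x10.

P1 = 0xB2, P2 = 0x09, P3 = 0x88, P4 = 0x10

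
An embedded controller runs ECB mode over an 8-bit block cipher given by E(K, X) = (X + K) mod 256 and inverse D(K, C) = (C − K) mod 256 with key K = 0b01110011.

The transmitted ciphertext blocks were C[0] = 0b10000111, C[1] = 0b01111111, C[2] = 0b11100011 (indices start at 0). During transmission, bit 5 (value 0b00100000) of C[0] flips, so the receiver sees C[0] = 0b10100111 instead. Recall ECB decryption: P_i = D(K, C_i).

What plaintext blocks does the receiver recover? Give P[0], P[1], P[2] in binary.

Only C[0] changed, to 0b10100111. In ECB, a change in C_i affects only P_i. Decrypting the received ciphertext:
P[0]: D(K, 0b10100111) = 0b00110100.
P[1]: D(K, 0b01111111) = 0b00001100.
P[2]: D(K, 0b11100011) = 0b01110000.
Blocks that differ from the original plaintext: P[0].

P[0] = 0b00110100, P[1] = 0b00001100, P[2] = 0b01110000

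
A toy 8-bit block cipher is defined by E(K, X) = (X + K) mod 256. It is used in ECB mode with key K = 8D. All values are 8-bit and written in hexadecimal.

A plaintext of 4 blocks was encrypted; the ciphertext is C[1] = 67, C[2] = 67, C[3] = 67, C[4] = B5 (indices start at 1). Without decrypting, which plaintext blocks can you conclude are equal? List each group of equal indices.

ECB encrypts each block independently with the same key, so equal ciphertext blocks imply equal plaintext blocks.
C[1] = C[2] = C[3] = 67, so P[1] = P[2] = P[3].

P[1] = P[2] = P[3]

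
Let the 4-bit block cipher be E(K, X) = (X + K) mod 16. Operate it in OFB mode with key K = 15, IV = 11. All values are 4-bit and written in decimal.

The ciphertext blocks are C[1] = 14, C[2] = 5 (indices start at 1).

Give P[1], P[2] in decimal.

OFB decryption: S_i = E(K, S_{i−1}) with S_{0} = IV; P_i = C_i ⊕ S_i.
P[1]: S = E(K, 11) = 10; 14 ⊕ 10 = 4.
P[2]: S = E(K, 10) = 9; 5 ⊕ 9 = 12.

P[1] = 4, P[2] = 12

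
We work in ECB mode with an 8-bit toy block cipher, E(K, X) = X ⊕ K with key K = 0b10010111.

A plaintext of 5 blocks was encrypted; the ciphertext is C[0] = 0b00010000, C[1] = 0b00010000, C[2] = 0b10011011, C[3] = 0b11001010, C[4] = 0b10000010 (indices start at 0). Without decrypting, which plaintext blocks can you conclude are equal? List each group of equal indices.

ECB encrypts each block independently with the same key, so equal ciphertext blocks imply equal plaintext blocks.
C[0] = C[1] = 0b00010000, so P[0] = P[1].

P[0] = P[1]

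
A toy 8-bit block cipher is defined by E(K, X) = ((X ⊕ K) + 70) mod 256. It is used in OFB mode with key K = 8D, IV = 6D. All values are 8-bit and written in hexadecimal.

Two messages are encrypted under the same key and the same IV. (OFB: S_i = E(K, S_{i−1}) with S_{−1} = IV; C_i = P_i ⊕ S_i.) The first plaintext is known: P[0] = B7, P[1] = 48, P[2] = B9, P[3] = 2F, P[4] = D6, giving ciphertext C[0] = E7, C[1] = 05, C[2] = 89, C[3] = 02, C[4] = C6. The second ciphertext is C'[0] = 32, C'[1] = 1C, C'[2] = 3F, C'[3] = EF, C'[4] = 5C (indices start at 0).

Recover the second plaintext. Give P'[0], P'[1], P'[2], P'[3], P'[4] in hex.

P'[0] = 62, P'[1] = 51, P'[2] = 0F, P'[3] = C2, P'[4] = 4C

In OFB with a reused IV, both messages share the same keystream S_i, so C_i ⊕ C'_i = P_i ⊕ P'_i and thus P'_i = P_i ⊕ C_i ⊕ C'_i.
P'[0]: B7 ⊕ E7 ⊕ 32 = 62.
P'[1]: 48 ⊕ 05 ⊕ 1C = 51.
P'[2]: B9 ⊕ 89 ⊕ 3F = 0F.
P'[3]: 2F ⊕ 02 ⊕ EF = C2.
P'[4]: D6 ⊕ C6 ⊕ 5C = 4C.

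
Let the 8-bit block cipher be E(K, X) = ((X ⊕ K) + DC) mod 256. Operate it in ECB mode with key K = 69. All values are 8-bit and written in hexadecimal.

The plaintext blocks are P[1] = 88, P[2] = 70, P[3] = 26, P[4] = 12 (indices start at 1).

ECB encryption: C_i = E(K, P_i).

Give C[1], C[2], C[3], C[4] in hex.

C[1] = BD, C[2] = F5, C[3] = 2B, C[4] = 57

C[1]: E(K, 88) = BD.
C[2]: E(K, 70) = F5.
C[3]: E(K, 26) = 2B.
C[4]: E(K, 12) = 57.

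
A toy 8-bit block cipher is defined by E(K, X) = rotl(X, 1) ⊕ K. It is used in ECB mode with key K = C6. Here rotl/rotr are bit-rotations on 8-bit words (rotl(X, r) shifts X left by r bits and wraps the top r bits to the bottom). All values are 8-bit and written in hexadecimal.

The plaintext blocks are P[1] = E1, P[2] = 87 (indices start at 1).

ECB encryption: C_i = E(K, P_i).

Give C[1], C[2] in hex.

C[1] = 05, C[2] = C9

C[1]: E(K, E1) = 05.
C[2]: E(K, 87) = C9.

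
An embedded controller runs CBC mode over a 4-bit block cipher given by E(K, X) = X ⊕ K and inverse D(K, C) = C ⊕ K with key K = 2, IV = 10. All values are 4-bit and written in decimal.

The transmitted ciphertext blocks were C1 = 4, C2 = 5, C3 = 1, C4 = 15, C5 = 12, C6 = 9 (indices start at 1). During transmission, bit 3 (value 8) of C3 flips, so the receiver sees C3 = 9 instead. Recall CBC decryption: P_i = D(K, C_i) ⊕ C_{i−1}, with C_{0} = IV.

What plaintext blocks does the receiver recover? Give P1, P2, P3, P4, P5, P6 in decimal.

P1 = 12, P2 = 3, P3 = 14, P4 = 4, P5 = 1, P6 = 7

Only C3 changed, to 9. In CBC, a change in C_i garbles P_i and flips the same bit in P_{i+1}. Decrypting the received ciphertext:
P1: D(K, 4) = 6; 6 ⊕ 10 = 12.
P2: D(K, 5) = 7; 7 ⊕ 4 = 3.
P3: D(K, 9) = 11; 11 ⊕ 5 = 14.
P4: D(K, 15) = 13; 13 ⊕ 9 = 4.
P5: D(K, 12) = 14; 14 ⊕ 15 = 1.
P6: D(K, 9) = 11; 11 ⊕ 12 = 7.
Blocks that differ from the original plaintext: P3, P4.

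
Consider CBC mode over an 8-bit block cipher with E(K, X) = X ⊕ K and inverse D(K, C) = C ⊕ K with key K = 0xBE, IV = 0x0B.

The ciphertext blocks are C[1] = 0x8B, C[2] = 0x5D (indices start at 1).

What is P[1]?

P[1] = 0x3E

CBC decryption: P_i = D(K, C_i) ⊕ C_{i−1}, with C_{0} = IV.
P[1]: D(K, 0x8B) = 0x35; 0x35 ⊕ 0x0B = 0x3E.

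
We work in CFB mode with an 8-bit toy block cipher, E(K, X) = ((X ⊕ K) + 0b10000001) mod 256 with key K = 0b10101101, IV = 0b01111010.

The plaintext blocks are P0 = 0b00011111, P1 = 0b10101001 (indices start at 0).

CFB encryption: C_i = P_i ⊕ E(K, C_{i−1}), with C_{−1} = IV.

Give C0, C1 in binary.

C0 = 0b01000111, C1 = 0b11000010

C0: E(K, 0b01111010) = 0b01011000; 0b00011111 ⊕ 0b01011000 = 0b01000111.
C1: E(K, 0b01000111) = 0b01101011; 0b10101001 ⊕ 0b01101011 = 0b11000010.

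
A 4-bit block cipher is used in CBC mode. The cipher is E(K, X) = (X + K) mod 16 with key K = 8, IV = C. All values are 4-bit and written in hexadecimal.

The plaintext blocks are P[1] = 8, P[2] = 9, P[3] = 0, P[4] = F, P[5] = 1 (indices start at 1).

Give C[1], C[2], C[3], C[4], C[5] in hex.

C[1] = C, C[2] = D, C[3] = 5, C[4] = 2, C[5] = B

CBC encryption: C_i = E(K, P_i ⊕ C_{i−1}), with C_{0} = IV.
C[1]: P[1] ⊕ C = 4; E(K, 4) = C.
C[2]: P[2] ⊕ C = 5; E(K, 5) = D.
C[3]: P[3] ⊕ D = D; E(K, D) = 5.
C[4]: P[4] ⊕ 5 = A; E(K, A) = 2.
C[5]: P[5] ⊕ 2 = 3; E(K, 3) = B.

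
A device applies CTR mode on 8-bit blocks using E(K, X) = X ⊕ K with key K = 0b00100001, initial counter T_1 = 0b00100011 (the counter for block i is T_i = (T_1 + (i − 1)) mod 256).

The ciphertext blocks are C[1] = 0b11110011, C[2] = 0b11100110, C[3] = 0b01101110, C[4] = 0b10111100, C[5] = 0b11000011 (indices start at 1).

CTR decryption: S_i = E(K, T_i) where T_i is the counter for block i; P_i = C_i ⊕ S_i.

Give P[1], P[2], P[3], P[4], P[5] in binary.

P[1] = 0b11110001, P[2] = 0b11100011, P[3] = 0b01101010, P[4] = 0b10111011, P[5] = 0b11000101

P[1]: T = 0b00100011, S = E(K, T) = 0b00000010; 0b11110011 ⊕ 0b00000010 = 0b11110001.
P[2]: T = 0b00100100, S = E(K, T) = 0b00000101; 0b11100110 ⊕ 0b00000101 = 0b11100011.
P[3]: T = 0b00100101, S = E(K, T) = 0b00000100; 0b01101110 ⊕ 0b00000100 = 0b01101010.
P[4]: T = 0b00100110, S = E(K, T) = 0b00000111; 0b10111100 ⊕ 0b00000111 = 0b10111011.
P[5]: T = 0b00100111, S = E(K, T) = 0b00000110; 0b11000011 ⊕ 0b00000110 = 0b11000101.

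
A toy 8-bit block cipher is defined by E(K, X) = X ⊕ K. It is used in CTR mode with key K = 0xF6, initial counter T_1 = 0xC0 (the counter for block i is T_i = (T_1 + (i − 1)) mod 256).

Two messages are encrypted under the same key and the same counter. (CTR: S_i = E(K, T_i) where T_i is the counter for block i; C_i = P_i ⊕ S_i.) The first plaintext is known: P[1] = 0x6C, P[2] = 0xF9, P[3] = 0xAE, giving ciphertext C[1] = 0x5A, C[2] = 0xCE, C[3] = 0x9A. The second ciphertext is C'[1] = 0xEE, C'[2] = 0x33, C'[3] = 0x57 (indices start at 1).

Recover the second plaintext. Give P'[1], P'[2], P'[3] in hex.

In CTR with a reused counter, both messages share the same keystream S_i, so C_i ⊕ C'_i = P_i ⊕ P'_i and thus P'_i = P_i ⊕ C_i ⊕ C'_i.
P'[1]: 0x6C ⊕ 0x5A ⊕ 0xEE = 0xD8.
P'[2]: 0xF9 ⊕ 0xCE ⊕ 0x33 = 0x04.
P'[3]: 0xAE ⊕ 0x9A ⊕ 0x57 = 0x63.

P'[1] = 0xD8, P'[2] = 0x04, P'[3] = 0x63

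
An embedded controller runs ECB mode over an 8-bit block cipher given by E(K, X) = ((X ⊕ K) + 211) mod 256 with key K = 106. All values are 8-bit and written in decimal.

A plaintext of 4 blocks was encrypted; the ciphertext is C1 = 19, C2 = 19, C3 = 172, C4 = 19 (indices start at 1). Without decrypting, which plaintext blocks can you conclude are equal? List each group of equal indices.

ECB encrypts each block independently with the same key, so equal ciphertext blocks imply equal plaintext blocks.
C1 = C2 = C4 = 19, so P1 = P2 = P4.

P1 = P2 = P4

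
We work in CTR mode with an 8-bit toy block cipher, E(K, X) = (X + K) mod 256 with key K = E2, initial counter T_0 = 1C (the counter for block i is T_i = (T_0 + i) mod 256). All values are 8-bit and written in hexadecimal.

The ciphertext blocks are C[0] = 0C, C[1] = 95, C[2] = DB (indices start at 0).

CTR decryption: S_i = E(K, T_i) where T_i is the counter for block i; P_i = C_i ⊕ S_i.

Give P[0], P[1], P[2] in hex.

P[0]: T = 1C, S = E(K, T) = FE; 0C ⊕ FE = F2.
P[1]: T = 1D, S = E(K, T) = FF; 95 ⊕ FF = 6A.
P[2]: T = 1E, S = E(K, T) = 00; DB ⊕ 00 = DB.

P[0] = F2, P[1] = 6A, P[2] = DB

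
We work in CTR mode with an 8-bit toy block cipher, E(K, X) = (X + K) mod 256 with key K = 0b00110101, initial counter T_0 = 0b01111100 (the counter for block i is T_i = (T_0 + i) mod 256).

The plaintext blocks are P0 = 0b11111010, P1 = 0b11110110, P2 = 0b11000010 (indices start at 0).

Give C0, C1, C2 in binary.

C0 = 0b01001011, C1 = 0b01000100, C2 = 0b01110001

CTR encryption: S_i = E(K, T_i) where T_i is the counter for block i; C_i = P_i ⊕ S_i.
C0: T = 0b01111100, S = E(K, T) = 0b10110001; 0b11111010 ⊕ 0b10110001 = 0b01001011.
C1: T = 0b01111101, S = E(K, T) = 0b10110010; 0b11110110 ⊕ 0b10110010 = 0b01000100.
C2: T = 0b01111110, S = E(K, T) = 0b10110011; 0b11000010 ⊕ 0b10110011 = 0b01110001.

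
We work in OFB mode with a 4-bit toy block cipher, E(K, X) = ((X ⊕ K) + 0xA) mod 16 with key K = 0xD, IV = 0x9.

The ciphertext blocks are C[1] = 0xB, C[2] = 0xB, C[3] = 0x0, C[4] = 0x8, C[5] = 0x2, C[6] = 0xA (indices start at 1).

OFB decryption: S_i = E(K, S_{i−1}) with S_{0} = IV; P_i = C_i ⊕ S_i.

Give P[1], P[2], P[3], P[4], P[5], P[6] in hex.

P[1]: S = E(K, 0x9) = 0xE; 0xB ⊕ 0xE = 0x5.
P[2]: S = E(K, 0xE) = 0xD; 0xB ⊕ 0xD = 0x6.
P[3]: S = E(K, 0xD) = 0xA; 0x0 ⊕ 0xA = 0xA.
P[4]: S = E(K, 0xA) = 0x1; 0x8 ⊕ 0x1 = 0x9.
P[5]: S = E(K, 0x1) = 0x6; 0x2 ⊕ 0x6 = 0x4.
P[6]: S = E(K, 0x6) = 0x5; 0xA ⊕ 0x5 = 0xF.

P[1] = 0x5, P[2] = 0x6, P[3] = 0xA, P[4] = 0x9, P[5] = 0x4, P[6] = 0xF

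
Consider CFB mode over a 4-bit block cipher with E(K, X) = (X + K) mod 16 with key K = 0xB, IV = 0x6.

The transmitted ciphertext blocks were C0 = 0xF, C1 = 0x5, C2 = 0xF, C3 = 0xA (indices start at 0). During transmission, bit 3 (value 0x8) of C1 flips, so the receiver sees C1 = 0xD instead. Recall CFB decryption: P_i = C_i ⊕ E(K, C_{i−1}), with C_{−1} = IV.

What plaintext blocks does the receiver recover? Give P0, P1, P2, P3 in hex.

Only C1 changed, to 0xD. In CFB, a change in C_i flips the same bit in P_i and garbles P_{i+1}. Decrypting the received ciphertext:
P0: E(K, 0x6) = 0x1; 0xF ⊕ 0x1 = 0xE.
P1: E(K, 0xF) = 0xA; 0xD ⊕ 0xA = 0x7.
P2: E(K, 0xD) = 0x8; 0xF ⊕ 0x8 = 0x7.
P3: E(K, 0xF) = 0xA; 0xA ⊕ 0xA = 0x0.
Blocks that differ from the original plaintext: P1, P2.

P0 = 0xE, P1 = 0x7, P2 = 0x7, P3 = 0x0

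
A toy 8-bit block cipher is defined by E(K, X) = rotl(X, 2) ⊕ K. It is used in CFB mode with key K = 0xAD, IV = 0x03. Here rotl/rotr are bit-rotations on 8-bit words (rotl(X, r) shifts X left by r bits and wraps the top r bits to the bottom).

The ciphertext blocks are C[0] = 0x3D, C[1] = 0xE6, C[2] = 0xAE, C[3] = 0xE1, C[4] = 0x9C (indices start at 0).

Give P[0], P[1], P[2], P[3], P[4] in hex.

P[0] = 0x9C, P[1] = 0xBF, P[2] = 0x98, P[3] = 0xF6, P[4] = 0xB6

CFB decryption: P_i = C_i ⊕ E(K, C_{i−1}), with C_{−1} = IV.
P[0]: E(K, 0x03) = 0xA1; 0x3D ⊕ 0xA1 = 0x9C.
P[1]: E(K, 0x3D) = 0x59; 0xE6 ⊕ 0x59 = 0xBF.
P[2]: E(K, 0xE6) = 0x36; 0xAE ⊕ 0x36 = 0x98.
P[3]: E(K, 0xAE) = 0x17; 0xE1 ⊕ 0x17 = 0xF6.
P[4]: E(K, 0xE1) = 0x2A; 0x9C ⊕ 0x2A = 0xB6.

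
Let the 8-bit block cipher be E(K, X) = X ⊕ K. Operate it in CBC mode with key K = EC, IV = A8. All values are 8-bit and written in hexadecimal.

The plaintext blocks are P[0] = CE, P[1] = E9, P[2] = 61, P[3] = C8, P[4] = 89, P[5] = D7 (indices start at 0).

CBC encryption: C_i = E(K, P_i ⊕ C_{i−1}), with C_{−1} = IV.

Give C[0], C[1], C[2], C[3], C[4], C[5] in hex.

C[0] = 8A, C[1] = 8F, C[2] = 02, C[3] = 26, C[4] = 43, C[5] = 78

C[0]: P[0] ⊕ A8 = 66; E(K, 66) = 8A.
C[1]: P[1] ⊕ 8A = 63; E(K, 63) = 8F.
C[2]: P[2] ⊕ 8F = EE; E(K, EE) = 02.
C[3]: P[3] ⊕ 02 = CA; E(K, CA) = 26.
C[4]: P[4] ⊕ 26 = AF; E(K, AF) = 43.
C[5]: P[5] ⊕ 43 = 94; E(K, 94) = 78.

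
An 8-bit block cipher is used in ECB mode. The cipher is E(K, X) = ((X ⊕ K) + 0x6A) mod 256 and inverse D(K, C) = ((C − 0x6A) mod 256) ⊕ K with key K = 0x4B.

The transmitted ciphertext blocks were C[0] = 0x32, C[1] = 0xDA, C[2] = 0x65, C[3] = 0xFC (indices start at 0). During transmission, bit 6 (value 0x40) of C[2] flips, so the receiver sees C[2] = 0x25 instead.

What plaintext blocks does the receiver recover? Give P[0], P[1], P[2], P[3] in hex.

P[0] = 0x83, P[1] = 0x3B, P[2] = 0xF0, P[3] = 0xD9

ECB decryption: P_i = D(K, C_i).
Only C[2] changed, to 0x25. In ECB, a change in C_i affects only P_i. Decrypting the received ciphertext:
P[0]: D(K, 0x32) = 0x83.
P[1]: D(K, 0xDA) = 0x3B.
P[2]: D(K, 0x25) = 0xF0.
P[3]: D(K, 0xFC) = 0xD9.
Blocks that differ from the original plaintext: P[2].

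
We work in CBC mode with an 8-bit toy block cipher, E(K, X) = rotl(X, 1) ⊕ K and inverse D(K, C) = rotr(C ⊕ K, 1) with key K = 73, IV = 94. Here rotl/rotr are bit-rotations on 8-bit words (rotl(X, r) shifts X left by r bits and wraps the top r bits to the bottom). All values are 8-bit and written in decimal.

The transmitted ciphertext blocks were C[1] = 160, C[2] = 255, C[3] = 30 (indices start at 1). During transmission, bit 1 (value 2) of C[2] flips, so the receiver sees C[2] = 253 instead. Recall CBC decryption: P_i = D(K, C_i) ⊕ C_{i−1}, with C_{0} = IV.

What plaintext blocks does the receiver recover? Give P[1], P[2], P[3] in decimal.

Only C[2] changed, to 253. In CBC, a change in C_i garbles P_i and flips the same bit in P_{i+1}. Decrypting the received ciphertext:
P[1]: D(K, 160) = 244; 244 ⊕ 94 = 170.
P[2]: D(K, 253) = 90; 90 ⊕ 160 = 250.
P[3]: D(K, 30) = 171; 171 ⊕ 253 = 86.
Blocks that differ from the original plaintext: P[2], P[3].

P[1] = 170, P[2] = 250, P[3] = 86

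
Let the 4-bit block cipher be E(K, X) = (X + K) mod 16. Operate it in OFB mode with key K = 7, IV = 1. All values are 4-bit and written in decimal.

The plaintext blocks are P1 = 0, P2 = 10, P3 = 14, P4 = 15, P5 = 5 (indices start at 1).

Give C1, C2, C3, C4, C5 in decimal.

C1 = 8, C2 = 5, C3 = 8, C4 = 2, C5 = 1

OFB encryption: S_i = E(K, S_{i−1}) with S_{0} = IV; C_i = P_i ⊕ S_i.
C1: S = E(K, 1) = 8; 0 ⊕ 8 = 8.
C2: S = E(K, 8) = 15; 10 ⊕ 15 = 5.
C3: S = E(K, 15) = 6; 14 ⊕ 6 = 8.
C4: S = E(K, 6) = 13; 15 ⊕ 13 = 2.
C5: S = E(K, 13) = 4; 5 ⊕ 4 = 1.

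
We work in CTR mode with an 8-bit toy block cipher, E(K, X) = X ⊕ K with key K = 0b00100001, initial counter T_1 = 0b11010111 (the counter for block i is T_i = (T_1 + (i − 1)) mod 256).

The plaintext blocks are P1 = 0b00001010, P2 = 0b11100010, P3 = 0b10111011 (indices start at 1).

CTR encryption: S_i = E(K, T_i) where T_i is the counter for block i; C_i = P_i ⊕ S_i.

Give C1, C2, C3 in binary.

C1: T = 0b11010111, S = E(K, T) = 0b11110110; 0b00001010 ⊕ 0b11110110 = 0b11111100.
C2: T = 0b11011000, S = E(K, T) = 0b11111001; 0b11100010 ⊕ 0b11111001 = 0b00011011.
C3: T = 0b11011001, S = E(K, T) = 0b11111000; 0b10111011 ⊕ 0b11111000 = 0b01000011.

C1 = 0b11111100, C2 = 0b00011011, C3 = 0b01000011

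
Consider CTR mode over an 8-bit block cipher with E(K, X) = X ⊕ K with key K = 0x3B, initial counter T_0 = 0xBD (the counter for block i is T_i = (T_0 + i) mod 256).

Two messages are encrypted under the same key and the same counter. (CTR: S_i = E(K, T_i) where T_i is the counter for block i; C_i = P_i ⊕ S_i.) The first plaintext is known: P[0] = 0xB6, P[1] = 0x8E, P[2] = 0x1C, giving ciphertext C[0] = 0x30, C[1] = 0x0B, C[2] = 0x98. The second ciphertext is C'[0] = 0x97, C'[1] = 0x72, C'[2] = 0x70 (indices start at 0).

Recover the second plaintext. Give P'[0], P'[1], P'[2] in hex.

P'[0] = 0x11, P'[1] = 0xF7, P'[2] = 0xF4

In CTR with a reused counter, both messages share the same keystream S_i, so C_i ⊕ C'_i = P_i ⊕ P'_i and thus P'_i = P_i ⊕ C_i ⊕ C'_i.
P'[0]: 0xB6 ⊕ 0x30 ⊕ 0x97 = 0x11.
P'[1]: 0x8E ⊕ 0x0B ⊕ 0x72 = 0xF7.
P'[2]: 0x1C ⊕ 0x98 ⊕ 0x70 = 0xF4.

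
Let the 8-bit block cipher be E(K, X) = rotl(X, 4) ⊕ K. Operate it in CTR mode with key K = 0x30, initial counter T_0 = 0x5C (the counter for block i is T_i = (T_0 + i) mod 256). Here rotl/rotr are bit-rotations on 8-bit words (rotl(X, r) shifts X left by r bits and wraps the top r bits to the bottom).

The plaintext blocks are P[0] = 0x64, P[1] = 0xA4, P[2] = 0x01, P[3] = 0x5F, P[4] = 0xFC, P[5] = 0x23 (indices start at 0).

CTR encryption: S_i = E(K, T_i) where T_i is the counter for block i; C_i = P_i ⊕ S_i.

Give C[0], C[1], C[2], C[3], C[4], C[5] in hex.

C[0] = 0x91, C[1] = 0x41, C[2] = 0xD4, C[3] = 0x9A, C[4] = 0xCA, C[5] = 0x05

C[0]: T = 0x5C, S = E(K, T) = 0xF5; 0x64 ⊕ 0xF5 = 0x91.
C[1]: T = 0x5D, S = E(K, T) = 0xE5; 0xA4 ⊕ 0xE5 = 0x41.
C[2]: T = 0x5E, S = E(K, T) = 0xD5; 0x01 ⊕ 0xD5 = 0xD4.
C[3]: T = 0x5F, S = E(K, T) = 0xC5; 0x5F ⊕ 0xC5 = 0x9A.
C[4]: T = 0x60, S = E(K, T) = 0x36; 0xFC ⊕ 0x36 = 0xCA.
C[5]: T = 0x61, S = E(K, T) = 0x26; 0x23 ⊕ 0x26 = 0x05.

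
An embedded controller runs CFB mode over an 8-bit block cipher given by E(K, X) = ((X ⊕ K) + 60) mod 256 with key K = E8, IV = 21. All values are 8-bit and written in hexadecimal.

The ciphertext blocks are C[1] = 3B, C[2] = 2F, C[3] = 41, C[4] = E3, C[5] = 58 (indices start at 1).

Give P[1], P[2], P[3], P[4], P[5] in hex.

P[1] = 12, P[2] = 1C, P[3] = 66, P[4] = EA, P[5] = 33

CFB decryption: P_i = C_i ⊕ E(K, C_{i−1}), with C_{0} = IV.
P[1]: E(K, 21) = 29; 3B ⊕ 29 = 12.
P[2]: E(K, 3B) = 33; 2F ⊕ 33 = 1C.
P[3]: E(K, 2F) = 27; 41 ⊕ 27 = 66.
P[4]: E(K, 41) = 09; E3 ⊕ 09 = EA.
P[5]: E(K, E3) = 6B; 58 ⊕ 6B = 33.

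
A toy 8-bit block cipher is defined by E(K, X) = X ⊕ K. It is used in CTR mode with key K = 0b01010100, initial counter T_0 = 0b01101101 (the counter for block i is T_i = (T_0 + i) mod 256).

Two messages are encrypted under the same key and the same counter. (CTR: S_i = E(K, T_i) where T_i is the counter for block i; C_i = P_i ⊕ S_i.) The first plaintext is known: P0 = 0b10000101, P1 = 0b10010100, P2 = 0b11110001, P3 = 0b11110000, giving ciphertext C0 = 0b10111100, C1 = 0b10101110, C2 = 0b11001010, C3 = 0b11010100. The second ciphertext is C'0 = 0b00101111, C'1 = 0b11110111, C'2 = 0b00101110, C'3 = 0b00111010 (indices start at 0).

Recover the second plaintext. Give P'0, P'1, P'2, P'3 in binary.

P'0 = 0b00010110, P'1 = 0b11001101, P'2 = 0b00010101, P'3 = 0b00011110

In CTR with a reused counter, both messages share the same keystream S_i, so C_i ⊕ C'_i = P_i ⊕ P'_i and thus P'_i = P_i ⊕ C_i ⊕ C'_i.
P'0: 0b10000101 ⊕ 0b10111100 ⊕ 0b00101111 = 0b00010110.
P'1: 0b10010100 ⊕ 0b10101110 ⊕ 0b11110111 = 0b11001101.
P'2: 0b11110001 ⊕ 0b11001010 ⊕ 0b00101110 = 0b00010101.
P'3: 0b11110000 ⊕ 0b11010100 ⊕ 0b00111010 = 0b00011110.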